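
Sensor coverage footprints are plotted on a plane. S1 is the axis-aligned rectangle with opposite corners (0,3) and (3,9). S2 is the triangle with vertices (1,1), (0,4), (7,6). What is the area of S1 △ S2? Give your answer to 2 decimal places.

21.26

|S1| = 18, |S2| = 11.5, |S1∩S2| = 4.119.
|S1 △ S2| = |S1| + |S2| − 2·|S1∩S2| = 18 + 11.5 − 8.2381 = 21.26.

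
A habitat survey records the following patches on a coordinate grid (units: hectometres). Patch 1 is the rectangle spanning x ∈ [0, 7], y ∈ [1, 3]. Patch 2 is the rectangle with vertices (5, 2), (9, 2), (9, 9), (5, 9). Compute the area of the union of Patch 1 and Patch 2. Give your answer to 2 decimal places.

40.00

By inclusion–exclusion:
Individual areas: |Patch 1| = 14, |Patch 2| = 28.
|Patch 1∩Patch 2|: x∈[5,7], y∈[2,3] → 2·1 = 2.
|Patch 1 ∪ Patch 2| = 42 − 2 = 40.00.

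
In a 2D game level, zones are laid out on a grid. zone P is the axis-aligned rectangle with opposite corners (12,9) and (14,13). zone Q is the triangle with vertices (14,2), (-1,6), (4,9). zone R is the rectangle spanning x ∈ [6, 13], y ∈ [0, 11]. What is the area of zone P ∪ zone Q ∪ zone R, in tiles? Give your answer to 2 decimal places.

By inclusion–exclusion:
Individual areas: |zone P| = 8, |zone Q| = 32.5, |zone R| = 77.
|zone P∩zone Q| = 0.
|zone P∩zone R|: x∈[12,13], y∈[9,11] → 1·2 = 2.
|zone Q∩zone R| = 13.65.
|zone P∩zone Q∩zone R| = 0.
|zone P ∪ zone Q ∪ zone R| = 117.5 − 15.65 + 0 = 101.85.

101.85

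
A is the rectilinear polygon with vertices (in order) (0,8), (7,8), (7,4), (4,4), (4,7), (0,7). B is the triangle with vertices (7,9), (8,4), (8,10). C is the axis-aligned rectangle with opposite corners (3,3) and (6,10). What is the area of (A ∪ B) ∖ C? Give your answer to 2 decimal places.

10.00

|A ∪ B| = 19.
|(A ∪ B) ∩ C| = 9.
|(A ∪ B) ∖ C| = 19 − 9 = 10.00.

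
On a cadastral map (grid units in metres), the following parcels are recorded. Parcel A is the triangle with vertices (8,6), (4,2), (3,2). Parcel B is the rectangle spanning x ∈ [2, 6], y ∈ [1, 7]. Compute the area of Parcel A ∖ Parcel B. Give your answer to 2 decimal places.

|Parcel A| = 2, |Parcel A∩Parcel B| = 1.6.
|Parcel A ∖ Parcel B| = |Parcel A| − |Parcel A∩Parcel B| = 2 − 1.6 = 0.40.

0.40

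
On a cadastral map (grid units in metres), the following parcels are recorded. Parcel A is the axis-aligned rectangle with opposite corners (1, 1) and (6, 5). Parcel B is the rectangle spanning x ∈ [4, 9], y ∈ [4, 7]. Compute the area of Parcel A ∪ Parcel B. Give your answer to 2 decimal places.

33.00

By inclusion–exclusion:
Individual areas: |Parcel A| = 20, |Parcel B| = 15.
|Parcel A∩Parcel B|: x∈[4,6], y∈[4,5] → 2·1 = 2.
|Parcel A ∪ Parcel B| = 35 − 2 = 33.00.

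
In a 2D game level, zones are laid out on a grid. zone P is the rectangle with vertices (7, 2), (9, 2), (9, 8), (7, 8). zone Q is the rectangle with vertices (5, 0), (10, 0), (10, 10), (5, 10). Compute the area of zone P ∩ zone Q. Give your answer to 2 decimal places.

12.00

|zone P∩zone Q|: x∈[7,9], y∈[2,8] → 2·6 = 12.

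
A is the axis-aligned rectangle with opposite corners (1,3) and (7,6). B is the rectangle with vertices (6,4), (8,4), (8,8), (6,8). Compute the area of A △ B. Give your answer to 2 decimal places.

|A∩B|: x∈[6,7], y∈[4,6] → 1·2 = 2.
|A △ B| = |A| + |B| − 2·|A∩B| = 18 + 8 − 4 = 22.00.

22.00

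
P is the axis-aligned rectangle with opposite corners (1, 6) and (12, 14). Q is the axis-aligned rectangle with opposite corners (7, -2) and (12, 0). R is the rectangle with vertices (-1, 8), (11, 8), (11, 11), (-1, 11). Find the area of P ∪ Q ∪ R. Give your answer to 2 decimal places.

By inclusion–exclusion:
Individual areas: |P| = 88, |Q| = 10, |R| = 36.
|P∩Q| = 0 (no overlap).
|P∩R|: x∈[1,11], y∈[8,11] → 10·3 = 30.
|Q∩R| = 0 (no overlap).
|P∩Q∩R| = 0.
|P ∪ Q ∪ R| = 134 − 30 + 0 = 104.00.

104.00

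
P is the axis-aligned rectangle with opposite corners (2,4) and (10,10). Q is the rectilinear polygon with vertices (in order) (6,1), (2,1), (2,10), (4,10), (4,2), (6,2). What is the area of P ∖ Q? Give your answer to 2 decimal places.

36.00

|P| = 48, |P∩Q| = 12.
|P ∖ Q| = |P| − |P∩Q| = 48 − 12 = 36.00.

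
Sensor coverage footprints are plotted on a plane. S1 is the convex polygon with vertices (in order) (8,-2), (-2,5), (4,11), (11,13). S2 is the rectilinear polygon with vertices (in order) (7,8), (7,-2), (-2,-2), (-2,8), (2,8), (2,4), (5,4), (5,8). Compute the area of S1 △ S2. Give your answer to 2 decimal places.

|S1| = 100.5, |S2| = 78, |S1∩S2| = 38.85.
|S1 △ S2| = |S1| + |S2| − 2·|S1∩S2| = 100.5 + 78 − 77.7 = 100.80.

100.80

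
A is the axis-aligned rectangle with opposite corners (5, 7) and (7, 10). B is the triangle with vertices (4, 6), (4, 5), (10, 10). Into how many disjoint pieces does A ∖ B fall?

2

A ∖ B splits into 2 disjoint pieces (area 0.15, area 5.25).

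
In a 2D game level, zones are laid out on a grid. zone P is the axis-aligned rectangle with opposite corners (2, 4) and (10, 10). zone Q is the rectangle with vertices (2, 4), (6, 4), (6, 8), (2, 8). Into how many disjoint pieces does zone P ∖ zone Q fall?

1

zone P ∖ zone Q is a single connected region.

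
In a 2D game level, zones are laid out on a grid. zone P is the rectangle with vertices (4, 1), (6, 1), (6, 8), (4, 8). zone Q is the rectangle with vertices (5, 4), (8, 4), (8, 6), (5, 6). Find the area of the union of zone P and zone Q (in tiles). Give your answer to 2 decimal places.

By inclusion–exclusion:
Individual areas: |zone P| = 14, |zone Q| = 6.
|zone P∩zone Q|: x∈[5,6], y∈[4,6] → 1·2 = 2.
|zone P ∪ zone Q| = 20 − 2 = 18.00.

18.00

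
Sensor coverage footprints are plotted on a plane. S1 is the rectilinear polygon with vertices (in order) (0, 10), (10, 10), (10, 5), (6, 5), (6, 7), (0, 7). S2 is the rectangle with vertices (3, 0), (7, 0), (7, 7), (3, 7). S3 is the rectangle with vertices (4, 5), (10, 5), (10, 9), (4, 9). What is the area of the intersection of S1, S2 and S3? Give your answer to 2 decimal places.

2.00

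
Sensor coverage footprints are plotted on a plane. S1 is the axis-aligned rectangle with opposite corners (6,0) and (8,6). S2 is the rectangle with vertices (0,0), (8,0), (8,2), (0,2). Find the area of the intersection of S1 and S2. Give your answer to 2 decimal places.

|S1∩S2|: x∈[6,8], y∈[0,2] → 2·2 = 4.

4.00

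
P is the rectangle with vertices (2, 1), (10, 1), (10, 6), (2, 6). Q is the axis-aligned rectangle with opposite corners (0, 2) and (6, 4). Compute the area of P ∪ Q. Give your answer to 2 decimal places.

44.00

By inclusion–exclusion:
Individual areas: |P| = 40, |Q| = 12.
|P∩Q|: x∈[2,6], y∈[2,4] → 4·2 = 8.
|P ∪ Q| = 52 − 8 = 44.00.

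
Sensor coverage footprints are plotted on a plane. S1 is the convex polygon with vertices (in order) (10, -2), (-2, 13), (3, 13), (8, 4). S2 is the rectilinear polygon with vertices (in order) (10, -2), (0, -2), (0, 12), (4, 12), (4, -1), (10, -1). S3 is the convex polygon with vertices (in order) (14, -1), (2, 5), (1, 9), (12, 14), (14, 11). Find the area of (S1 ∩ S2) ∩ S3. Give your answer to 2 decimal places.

The region (S1 ∩ S2) ∩ S3 is the polygon with vertices (4,5.5), (1.147,9.067), (4,10.364).
By the shoelace formula its area is 6.94.

6.94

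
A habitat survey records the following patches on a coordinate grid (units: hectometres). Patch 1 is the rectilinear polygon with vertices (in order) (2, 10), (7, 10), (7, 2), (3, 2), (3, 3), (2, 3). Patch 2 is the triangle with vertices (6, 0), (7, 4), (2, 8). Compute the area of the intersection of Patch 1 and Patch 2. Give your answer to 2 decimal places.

The intersection is the polygon with vertices (5,2), (2,8), (7,4), (6.5,2).
By the shoelace formula its area is 10.50.

10.50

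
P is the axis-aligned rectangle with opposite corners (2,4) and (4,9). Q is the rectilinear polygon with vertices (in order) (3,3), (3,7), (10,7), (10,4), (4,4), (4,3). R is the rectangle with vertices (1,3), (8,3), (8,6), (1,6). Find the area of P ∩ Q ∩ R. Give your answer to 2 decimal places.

2.00

The intersection is the polygon with vertices (3,4), (3,6), (4,6), (4,4).
By the shoelace formula its area is 2.00.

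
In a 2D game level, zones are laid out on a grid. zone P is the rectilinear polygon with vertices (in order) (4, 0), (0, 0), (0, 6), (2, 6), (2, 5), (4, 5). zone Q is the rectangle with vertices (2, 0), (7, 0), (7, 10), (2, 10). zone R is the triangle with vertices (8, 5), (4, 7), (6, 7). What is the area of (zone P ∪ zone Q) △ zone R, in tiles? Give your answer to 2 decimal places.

|zone P ∪ zone Q| = 62.
|(zone P ∪ zone Q) ∩ zone R| = 1.75.
|(zone P ∪ zone Q) △ zone R| = 62 + 2 − 3.5 = 60.50.

60.50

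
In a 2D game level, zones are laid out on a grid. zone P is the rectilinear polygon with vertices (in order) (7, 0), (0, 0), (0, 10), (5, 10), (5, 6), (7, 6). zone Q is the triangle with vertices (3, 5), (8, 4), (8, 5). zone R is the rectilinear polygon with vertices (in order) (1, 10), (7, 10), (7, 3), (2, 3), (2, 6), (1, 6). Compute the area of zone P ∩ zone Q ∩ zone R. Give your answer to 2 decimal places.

1.60

The intersection is the polygon with vertices (3,5), (7,5), (7,4.2).
By the shoelace formula its area is 1.60.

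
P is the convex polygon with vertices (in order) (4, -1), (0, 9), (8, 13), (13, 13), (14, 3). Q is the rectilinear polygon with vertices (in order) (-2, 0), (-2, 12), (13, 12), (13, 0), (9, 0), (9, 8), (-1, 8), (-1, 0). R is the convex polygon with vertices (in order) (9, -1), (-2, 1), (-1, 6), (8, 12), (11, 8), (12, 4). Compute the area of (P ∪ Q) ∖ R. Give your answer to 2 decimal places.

|P ∪ Q| = 167.4.
|(P ∪ Q) ∩ R| = 92.4287.
|(P ∪ Q) ∖ R| = 167.4 − 92.4287 = 74.97.

74.97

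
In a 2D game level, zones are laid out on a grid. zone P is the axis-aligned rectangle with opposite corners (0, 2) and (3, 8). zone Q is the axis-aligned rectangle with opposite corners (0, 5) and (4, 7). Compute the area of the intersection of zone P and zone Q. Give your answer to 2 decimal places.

|zone P∩zone Q|: x∈[0,3], y∈[5,7] → 3·2 = 6.

6.00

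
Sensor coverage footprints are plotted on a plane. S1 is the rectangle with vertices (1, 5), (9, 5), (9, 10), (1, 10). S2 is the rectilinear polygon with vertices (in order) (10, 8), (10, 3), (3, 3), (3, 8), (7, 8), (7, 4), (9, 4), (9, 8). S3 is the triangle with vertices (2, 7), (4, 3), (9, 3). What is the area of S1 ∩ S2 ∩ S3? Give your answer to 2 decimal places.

The intersection is the polygon with vertices (3,6.429), (5.5,5), (3,5).
By the shoelace formula its area is 1.79.

1.79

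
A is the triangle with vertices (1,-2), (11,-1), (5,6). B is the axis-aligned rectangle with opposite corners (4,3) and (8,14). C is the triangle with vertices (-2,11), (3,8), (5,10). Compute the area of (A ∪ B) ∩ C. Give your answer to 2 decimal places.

The region (A ∪ B) ∩ C is the polygon with vertices (4,10.143), (5,10), (4,9).
By the shoelace formula its area is 0.57.

0.57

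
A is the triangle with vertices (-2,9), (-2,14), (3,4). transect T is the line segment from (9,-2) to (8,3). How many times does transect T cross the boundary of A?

The segment lies entirely outside A and never meets its boundary.

0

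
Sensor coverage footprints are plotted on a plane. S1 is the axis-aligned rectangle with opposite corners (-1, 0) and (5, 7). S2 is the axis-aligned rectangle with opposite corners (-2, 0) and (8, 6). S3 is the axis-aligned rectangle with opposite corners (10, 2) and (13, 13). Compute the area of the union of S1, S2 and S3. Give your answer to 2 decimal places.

99.00

By inclusion–exclusion:
Individual areas: |S1| = 42, |S2| = 60, |S3| = 33.
|S1∩S2|: x∈[-1,5], y∈[0,6] → 6·6 = 36.
|S1∩S3| = 0 (no overlap).
|S2∩S3| = 0 (no overlap).
|S1∩S2∩S3| = 0.
|S1 ∪ S2 ∪ S3| = 135 − 36 + 0 = 99.00.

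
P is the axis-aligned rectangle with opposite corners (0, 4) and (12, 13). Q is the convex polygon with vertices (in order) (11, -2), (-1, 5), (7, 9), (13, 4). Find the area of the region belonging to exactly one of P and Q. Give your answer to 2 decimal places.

108.63

|P| = 108, |Q| = 75, |P∩Q| = 37.1845.
|P △ Q| = |P| + |Q| − 2·|P∩Q| = 108 + 75 − 74.369 = 108.63.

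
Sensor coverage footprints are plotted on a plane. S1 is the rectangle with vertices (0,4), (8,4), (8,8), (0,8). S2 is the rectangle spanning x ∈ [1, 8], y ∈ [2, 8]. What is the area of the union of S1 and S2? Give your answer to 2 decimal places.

By inclusion–exclusion:
Individual areas: |S1| = 32, |S2| = 42.
|S1∩S2|: x∈[1,8], y∈[4,8] → 7·4 = 28.
|S1 ∪ S2| = 74 − 28 = 46.00.

46.00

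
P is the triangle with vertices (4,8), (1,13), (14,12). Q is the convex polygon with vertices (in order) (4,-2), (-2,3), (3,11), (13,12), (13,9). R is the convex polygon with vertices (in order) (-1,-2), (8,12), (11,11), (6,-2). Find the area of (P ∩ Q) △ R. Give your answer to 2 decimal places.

|P ∩ Q| = 18.2388.
|(P ∩ Q) ∩ R| = 6.0089.
|(P ∩ Q) △ R| = 18.2388 + 71 − 12.0178 = 77.22.

77.22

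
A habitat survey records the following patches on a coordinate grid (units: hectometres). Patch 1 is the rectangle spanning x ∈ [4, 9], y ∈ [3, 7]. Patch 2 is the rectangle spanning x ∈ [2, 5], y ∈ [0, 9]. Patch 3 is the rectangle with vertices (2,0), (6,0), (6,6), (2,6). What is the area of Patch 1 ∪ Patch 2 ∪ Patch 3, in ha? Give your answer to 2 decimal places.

46.00

By inclusion–exclusion:
Individual areas: |Patch 1| = 20, |Patch 2| = 27, |Patch 3| = 24.
|Patch 1∩Patch 2|: x∈[4,5], y∈[3,7] → 1·4 = 4.
|Patch 1∩Patch 3|: x∈[4,6], y∈[3,6] → 2·3 = 6.
|Patch 2∩Patch 3|: x∈[2,5], y∈[0,6] → 3·6 = 18.
|Patch 1∩Patch 2∩Patch 3| = 3.
|Patch 1 ∪ Patch 2 ∪ Patch 3| = 71 − 28 + 3 = 46.00.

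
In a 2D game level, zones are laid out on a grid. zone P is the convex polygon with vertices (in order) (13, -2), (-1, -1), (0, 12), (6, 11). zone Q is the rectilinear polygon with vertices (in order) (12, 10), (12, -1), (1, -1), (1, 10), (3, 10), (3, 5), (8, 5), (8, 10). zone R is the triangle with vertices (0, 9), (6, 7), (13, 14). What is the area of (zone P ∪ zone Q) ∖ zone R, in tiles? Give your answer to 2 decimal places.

136.58

|zone P ∪ zone Q| = 152.7143.
|(zone P ∪ zone Q) ∩ zone R| = 16.1372.
|(zone P ∪ zone Q) ∖ zone R| = 152.7143 − 16.1372 = 136.58.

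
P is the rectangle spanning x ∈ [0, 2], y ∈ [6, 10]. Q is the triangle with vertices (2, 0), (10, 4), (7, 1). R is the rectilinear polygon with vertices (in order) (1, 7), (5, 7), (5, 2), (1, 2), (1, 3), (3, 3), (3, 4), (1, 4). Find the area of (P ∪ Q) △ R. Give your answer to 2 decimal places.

30.00

|P ∪ Q| = 14.
|(P ∪ Q) ∩ R| = 1.
|(P ∪ Q) △ R| = 14 + 18 − 2 = 30.00.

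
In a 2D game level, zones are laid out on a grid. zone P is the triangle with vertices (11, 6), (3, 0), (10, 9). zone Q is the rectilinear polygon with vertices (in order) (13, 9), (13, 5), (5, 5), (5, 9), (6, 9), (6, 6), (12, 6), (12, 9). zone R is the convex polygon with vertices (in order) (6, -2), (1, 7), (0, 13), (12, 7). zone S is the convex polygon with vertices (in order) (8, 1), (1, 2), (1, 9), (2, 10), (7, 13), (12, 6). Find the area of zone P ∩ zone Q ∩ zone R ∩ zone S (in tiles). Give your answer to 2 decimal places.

3.06

The intersection is the polygon with vertices (7.667,6), (11,6), (9.667,5), (6.889,5).
By the shoelace formula its area is 3.06.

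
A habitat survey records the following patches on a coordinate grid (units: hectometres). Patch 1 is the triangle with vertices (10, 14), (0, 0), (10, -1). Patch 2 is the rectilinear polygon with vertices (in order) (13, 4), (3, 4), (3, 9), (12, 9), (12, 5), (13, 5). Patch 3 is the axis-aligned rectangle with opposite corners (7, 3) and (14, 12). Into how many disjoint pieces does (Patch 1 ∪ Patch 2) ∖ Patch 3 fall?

2

(Patch 1 ∪ Patch 2) ∖ Patch 3 splits into 2 disjoint pieces (area 1.4286, area 56.5286).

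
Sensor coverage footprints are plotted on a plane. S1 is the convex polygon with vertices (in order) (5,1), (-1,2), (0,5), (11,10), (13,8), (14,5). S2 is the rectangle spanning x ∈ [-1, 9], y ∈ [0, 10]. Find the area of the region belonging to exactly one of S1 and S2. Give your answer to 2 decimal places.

73.79

|S1| = 74.5, |S2| = 100, |S1∩S2| = 50.3535.
|S1 △ S2| = |S1| + |S2| − 2·|S1∩S2| = 74.5 + 100 − 100.7071 = 73.79.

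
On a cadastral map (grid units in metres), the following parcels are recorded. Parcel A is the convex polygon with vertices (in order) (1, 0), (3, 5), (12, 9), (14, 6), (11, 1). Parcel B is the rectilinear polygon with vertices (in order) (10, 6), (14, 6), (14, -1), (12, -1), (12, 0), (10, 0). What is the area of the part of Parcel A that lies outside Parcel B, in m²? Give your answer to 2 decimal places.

54.95

|Parcel A| = 67.5, |Parcel A∩Parcel B| = 12.55.
|Parcel A ∖ Parcel B| = |Parcel A| − |Parcel A∩Parcel B| = 67.5 − 12.55 = 54.95.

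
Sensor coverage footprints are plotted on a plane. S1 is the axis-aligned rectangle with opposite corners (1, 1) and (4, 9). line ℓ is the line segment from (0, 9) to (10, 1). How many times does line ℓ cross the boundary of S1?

The segment meets the boundary at (4,5.8), (1,8.2).

2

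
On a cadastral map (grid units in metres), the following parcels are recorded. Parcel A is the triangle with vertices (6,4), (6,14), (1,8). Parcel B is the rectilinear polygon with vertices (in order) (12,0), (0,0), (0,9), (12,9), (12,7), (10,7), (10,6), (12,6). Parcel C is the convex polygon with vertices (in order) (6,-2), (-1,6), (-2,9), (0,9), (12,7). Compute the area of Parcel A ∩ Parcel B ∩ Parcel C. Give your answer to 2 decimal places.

The intersection is the polygon with vertices (1,8), (1.61,8.732), (6,8), (6,4).
By the shoelace formula its area is 11.83.

11.83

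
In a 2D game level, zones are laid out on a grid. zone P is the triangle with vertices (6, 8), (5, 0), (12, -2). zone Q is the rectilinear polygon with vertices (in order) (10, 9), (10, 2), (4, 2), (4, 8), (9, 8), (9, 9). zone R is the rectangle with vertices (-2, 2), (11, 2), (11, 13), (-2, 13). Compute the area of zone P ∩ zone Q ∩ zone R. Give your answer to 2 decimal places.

The intersection is the polygon with vertices (9.6,2), (5.25,2), (6,8).
By the shoelace formula its area is 13.05.

13.05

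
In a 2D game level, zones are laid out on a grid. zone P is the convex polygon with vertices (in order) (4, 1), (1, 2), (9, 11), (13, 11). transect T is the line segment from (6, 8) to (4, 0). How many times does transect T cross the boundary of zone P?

2

The segment meets the boundary at (4.346,1.385), (5.87,7.478).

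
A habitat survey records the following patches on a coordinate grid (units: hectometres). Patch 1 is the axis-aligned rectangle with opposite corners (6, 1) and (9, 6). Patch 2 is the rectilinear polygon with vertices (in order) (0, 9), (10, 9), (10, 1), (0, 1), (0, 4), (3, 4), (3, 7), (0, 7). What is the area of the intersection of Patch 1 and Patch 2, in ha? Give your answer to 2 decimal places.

The intersection is the polygon with vertices (6,6), (9,6), (9,1), (6,1).
By the shoelace formula its area is 15.00.

15.00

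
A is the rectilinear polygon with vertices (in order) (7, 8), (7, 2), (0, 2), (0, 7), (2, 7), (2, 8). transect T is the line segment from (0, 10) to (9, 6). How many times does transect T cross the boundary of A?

2

The segment meets the boundary at (7,6.889), (4.5,8).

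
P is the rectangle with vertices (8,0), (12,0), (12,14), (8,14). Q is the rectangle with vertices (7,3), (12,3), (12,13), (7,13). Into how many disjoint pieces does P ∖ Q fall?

P ∖ Q splits into 2 disjoint pieces (area 12, area 4).

2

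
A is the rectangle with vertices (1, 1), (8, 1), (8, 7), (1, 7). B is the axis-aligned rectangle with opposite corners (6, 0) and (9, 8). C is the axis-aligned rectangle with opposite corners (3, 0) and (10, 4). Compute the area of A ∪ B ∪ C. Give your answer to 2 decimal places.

61.00

By inclusion–exclusion:
Individual areas: |A| = 42, |B| = 24, |C| = 28.
|A∩B|: x∈[6,8], y∈[1,7] → 2·6 = 12.
|A∩C|: x∈[3,8], y∈[1,4] → 5·3 = 15.
|B∩C|: x∈[6,9], y∈[0,4] → 3·4 = 12.
|A∩B∩C| = 6.
|A ∪ B ∪ C| = 94 − 39 + 6 = 61.00.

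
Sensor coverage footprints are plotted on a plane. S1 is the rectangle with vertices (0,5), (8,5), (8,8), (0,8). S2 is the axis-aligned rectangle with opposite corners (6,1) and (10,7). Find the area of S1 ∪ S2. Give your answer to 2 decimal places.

44.00

By inclusion–exclusion:
Individual areas: |S1| = 24, |S2| = 24.
|S1∩S2|: x∈[6,8], y∈[5,7] → 2·2 = 4.
|S1 ∪ S2| = 48 − 4 = 44.00.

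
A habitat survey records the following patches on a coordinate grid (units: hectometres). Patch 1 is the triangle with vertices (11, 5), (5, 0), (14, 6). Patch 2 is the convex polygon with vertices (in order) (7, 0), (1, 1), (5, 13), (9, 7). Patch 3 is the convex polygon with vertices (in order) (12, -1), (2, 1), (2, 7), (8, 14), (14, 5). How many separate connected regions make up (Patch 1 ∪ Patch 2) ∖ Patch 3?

(Patch 1 ∪ Patch 2) ∖ Patch 3 splits into 3 disjoint pieces (area 0.042, area 2.0111, area 2.8764).

3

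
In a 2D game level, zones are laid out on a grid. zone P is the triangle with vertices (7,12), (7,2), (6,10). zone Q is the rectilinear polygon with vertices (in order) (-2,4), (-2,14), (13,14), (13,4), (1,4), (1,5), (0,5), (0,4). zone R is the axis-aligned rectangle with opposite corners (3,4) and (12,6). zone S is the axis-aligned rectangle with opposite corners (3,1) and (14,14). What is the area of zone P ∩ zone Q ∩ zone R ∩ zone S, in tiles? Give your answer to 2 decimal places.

The intersection is the polygon with vertices (6.5,6), (7,6), (7,4), (6.75,4).
By the shoelace formula its area is 0.75.

0.75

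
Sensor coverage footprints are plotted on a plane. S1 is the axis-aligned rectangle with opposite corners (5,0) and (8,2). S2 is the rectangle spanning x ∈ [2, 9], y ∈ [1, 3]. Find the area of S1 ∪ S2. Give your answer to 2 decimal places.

By inclusion–exclusion:
Individual areas: |S1| = 6, |S2| = 14.
|S1∩S2|: x∈[5,8], y∈[1,2] → 3·1 = 3.
|S1 ∪ S2| = 20 − 3 = 17.00.

17.00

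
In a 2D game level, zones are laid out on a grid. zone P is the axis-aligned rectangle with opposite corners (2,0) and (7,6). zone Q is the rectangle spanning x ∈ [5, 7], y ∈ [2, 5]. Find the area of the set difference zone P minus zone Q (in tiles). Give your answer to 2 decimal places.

24.00

|zone P∩zone Q|: x∈[5,7], y∈[2,5] → 2·3 = 6.
|zone P| = 30.
|zone P ∖ zone Q| = |zone P| − |zone P∩zone Q| = 30 − 6 = 24.00.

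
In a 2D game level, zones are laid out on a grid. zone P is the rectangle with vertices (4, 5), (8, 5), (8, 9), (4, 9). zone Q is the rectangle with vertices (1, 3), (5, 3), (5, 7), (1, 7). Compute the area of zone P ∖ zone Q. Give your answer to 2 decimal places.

14.00

|zone P∩zone Q|: x∈[4,5], y∈[5,7] → 1·2 = 2.
|zone P| = 16.
|zone P ∖ zone Q| = |zone P| − |zone P∩zone Q| = 16 − 2 = 14.00.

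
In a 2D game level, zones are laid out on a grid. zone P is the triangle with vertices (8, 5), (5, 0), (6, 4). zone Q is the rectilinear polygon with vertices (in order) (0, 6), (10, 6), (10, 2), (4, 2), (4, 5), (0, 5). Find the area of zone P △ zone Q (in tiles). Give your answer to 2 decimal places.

|zone P| = 3.5, |zone Q| = 28, |zone P∩zone Q| = 2.8.
|zone P △ zone Q| = |zone P| + |zone Q| − 2·|zone P∩zone Q| = 3.5 + 28 − 5.6 = 25.90.

25.90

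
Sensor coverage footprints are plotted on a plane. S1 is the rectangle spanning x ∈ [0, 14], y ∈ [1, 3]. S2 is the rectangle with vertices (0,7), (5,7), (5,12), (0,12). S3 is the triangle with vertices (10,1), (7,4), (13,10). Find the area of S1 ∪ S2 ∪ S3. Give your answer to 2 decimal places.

By inclusion–exclusion:
Individual areas: |S1| = 28, |S2| = 25, |S3| = 18.
|S1∩S2| = 0 (no overlap).
|S1∩S3| = 2.6667.
|S2∩S3| = 0.
|S1∩S2∩S3| = 0.
|S1 ∪ S2 ∪ S3| = 71 − 2.6667 + 0 = 68.33.

68.33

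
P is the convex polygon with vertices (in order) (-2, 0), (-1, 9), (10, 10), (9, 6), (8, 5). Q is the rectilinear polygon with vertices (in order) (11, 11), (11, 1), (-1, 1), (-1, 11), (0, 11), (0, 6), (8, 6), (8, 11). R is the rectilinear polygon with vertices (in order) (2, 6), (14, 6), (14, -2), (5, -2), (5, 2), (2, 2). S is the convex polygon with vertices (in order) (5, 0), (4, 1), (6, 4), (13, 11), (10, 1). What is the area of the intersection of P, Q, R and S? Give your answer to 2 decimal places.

1.50

The intersection is the polygon with vertices (9,6), (8,5), (6,4), (8,6).
By the shoelace formula its area is 1.50.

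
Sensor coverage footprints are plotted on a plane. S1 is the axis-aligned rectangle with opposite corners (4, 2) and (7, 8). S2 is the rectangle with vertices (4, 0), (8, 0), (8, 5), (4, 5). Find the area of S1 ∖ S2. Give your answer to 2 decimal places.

|S1∩S2|: x∈[4,7], y∈[2,5] → 3·3 = 9.
|S1| = 18.
|S1 ∖ S2| = |S1| − |S1∩S2| = 18 − 9 = 9.00.

9.00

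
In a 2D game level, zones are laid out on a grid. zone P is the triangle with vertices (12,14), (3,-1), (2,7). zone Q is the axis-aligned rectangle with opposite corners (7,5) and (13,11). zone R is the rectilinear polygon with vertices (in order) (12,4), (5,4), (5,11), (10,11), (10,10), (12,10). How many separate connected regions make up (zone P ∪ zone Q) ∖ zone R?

2

(zone P ∪ zone Q) ∖ zone R splits into 2 disjoint pieces (area 11.7286, area 20.65).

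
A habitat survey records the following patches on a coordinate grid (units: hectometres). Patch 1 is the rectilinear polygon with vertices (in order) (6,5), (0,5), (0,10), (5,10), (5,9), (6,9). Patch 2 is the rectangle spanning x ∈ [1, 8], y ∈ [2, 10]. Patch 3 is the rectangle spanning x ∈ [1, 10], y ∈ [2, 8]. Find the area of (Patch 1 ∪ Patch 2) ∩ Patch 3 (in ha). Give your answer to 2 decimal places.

The region (Patch 1 ∪ Patch 2) ∩ Patch 3 is the polygon with vertices (8,2), (1,2), (1,5), (1,8), (8,8).
By the shoelace formula its area is 42.00.

42.00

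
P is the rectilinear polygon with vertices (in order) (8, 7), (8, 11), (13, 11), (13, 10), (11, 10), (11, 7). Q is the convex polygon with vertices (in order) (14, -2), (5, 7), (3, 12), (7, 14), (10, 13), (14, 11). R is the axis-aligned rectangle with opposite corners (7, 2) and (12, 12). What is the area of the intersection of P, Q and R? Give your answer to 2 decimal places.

13.00

The intersection is the polygon with vertices (12,11), (12,10), (11,10), (11,7), (8,7), (8,11).
By the shoelace formula its area is 13.00.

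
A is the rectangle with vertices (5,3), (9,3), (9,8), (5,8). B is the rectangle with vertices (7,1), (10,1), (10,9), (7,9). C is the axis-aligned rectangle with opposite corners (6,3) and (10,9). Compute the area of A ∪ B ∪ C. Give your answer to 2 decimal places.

35.00

By inclusion–exclusion:
Individual areas: |A| = 20, |B| = 24, |C| = 24.
|A∩B|: x∈[7,9], y∈[3,8] → 2·5 = 10.
|A∩C|: x∈[6,9], y∈[3,8] → 3·5 = 15.
|B∩C|: x∈[7,10], y∈[3,9] → 3·6 = 18.
|A∩B∩C| = 10.
|A ∪ B ∪ C| = 68 − 43 + 10 = 35.00.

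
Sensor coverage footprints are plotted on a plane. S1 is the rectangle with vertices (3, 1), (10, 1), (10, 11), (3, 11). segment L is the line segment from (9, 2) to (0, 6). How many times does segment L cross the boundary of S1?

The segment meets the boundary at (3,4.667).

1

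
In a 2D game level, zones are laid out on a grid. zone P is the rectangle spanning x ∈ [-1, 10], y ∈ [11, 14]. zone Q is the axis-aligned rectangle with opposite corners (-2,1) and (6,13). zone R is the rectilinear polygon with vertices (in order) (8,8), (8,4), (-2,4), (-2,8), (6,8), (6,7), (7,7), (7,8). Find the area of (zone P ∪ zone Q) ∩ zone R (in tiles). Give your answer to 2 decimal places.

32.00

The region (zone P ∪ zone Q) ∩ zone R is the polygon with vertices (6,7), (6,4), (-2,4), (-2,8), (6,8).
By the shoelace formula its area is 32.00.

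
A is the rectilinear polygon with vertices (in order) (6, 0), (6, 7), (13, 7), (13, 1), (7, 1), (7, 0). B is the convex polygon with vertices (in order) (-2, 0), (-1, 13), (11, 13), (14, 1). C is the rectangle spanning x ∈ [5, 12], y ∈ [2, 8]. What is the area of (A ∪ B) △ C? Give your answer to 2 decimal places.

134.53

|A ∪ B| = 176.5312.
|(A ∪ B) ∩ C| = 42.
|(A ∪ B) △ C| = 176.5312 + 42 − 84 = 134.53.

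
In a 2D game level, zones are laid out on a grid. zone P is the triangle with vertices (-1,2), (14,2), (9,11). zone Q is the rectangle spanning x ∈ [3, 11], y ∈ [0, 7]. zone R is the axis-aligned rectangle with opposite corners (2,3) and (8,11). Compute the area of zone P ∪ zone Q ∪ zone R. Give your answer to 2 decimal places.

105.10

By inclusion–exclusion:
Individual areas: |zone P| = 67.5, |zone Q| = 56, |zone R| = 48.
|zone P∩zone Q| = 38.9111.
|zone P∩zone R| = 26.4.
|zone Q∩zone R|: x∈[3,8], y∈[3,7] → 5·4 = 20.
|zone P∩zone Q∩zone R| = 18.9111.
|zone P ∪ zone Q ∪ zone R| = 171.5 − 85.3111 + 18.9111 = 105.10.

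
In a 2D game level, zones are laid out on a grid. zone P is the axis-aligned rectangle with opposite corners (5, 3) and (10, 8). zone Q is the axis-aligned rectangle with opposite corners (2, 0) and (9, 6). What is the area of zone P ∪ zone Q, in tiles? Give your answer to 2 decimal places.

By inclusion–exclusion:
Individual areas: |zone P| = 25, |zone Q| = 42.
|zone P∩zone Q|: x∈[5,9], y∈[3,6] → 4·3 = 12.
|zone P ∪ zone Q| = 67 − 12 = 55.00.

55.00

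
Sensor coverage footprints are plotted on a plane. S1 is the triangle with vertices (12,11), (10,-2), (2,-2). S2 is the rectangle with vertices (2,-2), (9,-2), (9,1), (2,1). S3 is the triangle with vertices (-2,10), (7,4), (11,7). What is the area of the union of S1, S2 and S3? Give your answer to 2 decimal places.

By inclusion–exclusion:
Individual areas: |S1| = 52, |S2| = 21, |S3| = 25.5.
|S1∩S2| = 17.5385.
|S1∩S3| = 4.0824.
|S2∩S3| = 0.
|S1∩S2∩S3| = 0.
|S1 ∪ S2 ∪ S3| = 98.5 − 21.6209 + 0 = 76.88.

76.88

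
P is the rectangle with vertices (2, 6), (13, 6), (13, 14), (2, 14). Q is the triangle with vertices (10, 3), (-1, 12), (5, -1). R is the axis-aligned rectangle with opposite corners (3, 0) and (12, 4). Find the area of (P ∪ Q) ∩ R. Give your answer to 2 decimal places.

The region (P ∪ Q) ∩ R is the polygon with vertices (10,3), (6.25,0), (4.538,0), (3,3.333), (3,4), (8.778,4).
By the shoelace formula its area is 19.20.

19.20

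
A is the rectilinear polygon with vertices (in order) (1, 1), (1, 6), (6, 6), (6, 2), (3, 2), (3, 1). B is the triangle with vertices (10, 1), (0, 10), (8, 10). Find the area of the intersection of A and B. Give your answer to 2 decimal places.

1.09

The intersection is the polygon with vertices (6,6), (6,4.6), (4.444,6).
By the shoelace formula its area is 1.09.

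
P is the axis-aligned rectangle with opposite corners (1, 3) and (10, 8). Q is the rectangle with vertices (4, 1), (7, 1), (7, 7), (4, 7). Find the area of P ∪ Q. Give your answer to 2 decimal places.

By inclusion–exclusion:
Individual areas: |P| = 45, |Q| = 18.
|P∩Q|: x∈[4,7], y∈[3,7] → 3·4 = 12.
|P ∪ Q| = 63 − 12 = 51.00.

51.00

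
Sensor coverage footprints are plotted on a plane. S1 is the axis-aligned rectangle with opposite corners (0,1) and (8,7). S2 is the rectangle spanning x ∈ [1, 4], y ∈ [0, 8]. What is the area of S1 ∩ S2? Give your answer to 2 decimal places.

|S1∩S2|: x∈[1,4], y∈[1,7] → 3·6 = 18.

18.00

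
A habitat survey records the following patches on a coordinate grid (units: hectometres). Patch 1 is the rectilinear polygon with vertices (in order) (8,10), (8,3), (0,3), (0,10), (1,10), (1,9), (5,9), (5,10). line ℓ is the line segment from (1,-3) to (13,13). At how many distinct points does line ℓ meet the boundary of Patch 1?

2

The segment meets the boundary at (8,6.333), (5.5,3).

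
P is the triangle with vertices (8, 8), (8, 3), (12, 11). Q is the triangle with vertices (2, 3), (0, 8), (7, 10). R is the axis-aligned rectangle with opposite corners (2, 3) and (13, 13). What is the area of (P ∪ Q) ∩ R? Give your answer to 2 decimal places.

23.93

|P ∪ Q| = 29.5.
|(P ∪ Q) ∩ R| = 23.93.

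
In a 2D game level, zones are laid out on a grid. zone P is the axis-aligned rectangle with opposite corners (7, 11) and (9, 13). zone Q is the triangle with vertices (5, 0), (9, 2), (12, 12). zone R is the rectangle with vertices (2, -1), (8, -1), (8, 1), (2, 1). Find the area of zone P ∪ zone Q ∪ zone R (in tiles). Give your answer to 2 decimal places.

32.29

By inclusion–exclusion:
Individual areas: |zone P| = 4, |zone Q| = 17, |zone R| = 12.
|zone P∩zone Q| = 0.
|zone P∩zone R| = 0 (no overlap).
|zone Q∩zone R| = 0.7083.
|zone P∩zone Q∩zone R| = 0.
|zone P ∪ zone Q ∪ zone R| = 33 − 0.7083 + 0 = 32.29.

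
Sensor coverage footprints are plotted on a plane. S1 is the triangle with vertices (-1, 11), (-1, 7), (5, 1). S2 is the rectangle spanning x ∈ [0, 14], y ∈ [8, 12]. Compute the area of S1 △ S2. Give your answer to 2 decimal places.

|S1| = 12, |S2| = 56, |S1∩S2| = 0.5333.
|S1 △ S2| = |S1| + |S2| − 2·|S1∩S2| = 12 + 56 − 1.0667 = 66.93.

66.93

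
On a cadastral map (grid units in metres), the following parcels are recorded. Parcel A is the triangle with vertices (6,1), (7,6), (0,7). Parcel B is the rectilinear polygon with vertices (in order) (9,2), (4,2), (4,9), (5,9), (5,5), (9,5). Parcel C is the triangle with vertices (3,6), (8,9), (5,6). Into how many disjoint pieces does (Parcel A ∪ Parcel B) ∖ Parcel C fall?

2

(Parcel A ∪ Parcel B) ∖ Parcel C splits into 2 disjoint pieces (area 25.3269, area 2.1).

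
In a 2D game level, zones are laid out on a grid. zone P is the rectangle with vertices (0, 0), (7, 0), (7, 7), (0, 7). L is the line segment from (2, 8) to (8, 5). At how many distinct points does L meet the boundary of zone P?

2

The segment meets the boundary at (7,5.5), (4,7).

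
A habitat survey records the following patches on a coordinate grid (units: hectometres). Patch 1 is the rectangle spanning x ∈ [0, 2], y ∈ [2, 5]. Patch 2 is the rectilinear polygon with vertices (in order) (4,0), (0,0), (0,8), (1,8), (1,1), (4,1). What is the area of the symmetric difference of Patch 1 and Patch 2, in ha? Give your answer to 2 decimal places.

11.00

|Patch 1| = 6, |Patch 2| = 11, |Patch 1∩Patch 2| = 3.
|Patch 1 △ Patch 2| = |Patch 1| + |Patch 2| − 2·|Patch 1∩Patch 2| = 6 + 11 − 6 = 11.00.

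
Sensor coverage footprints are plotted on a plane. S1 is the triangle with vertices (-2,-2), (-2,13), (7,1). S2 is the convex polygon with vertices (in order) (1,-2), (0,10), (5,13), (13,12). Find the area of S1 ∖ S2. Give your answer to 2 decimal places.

|S1| = 67.5, |S1∩S2| = 29.1974.
|S1 ∖ S2| = |S1| − |S1∩S2| = 67.5 − 29.1974 = 38.30.

38.30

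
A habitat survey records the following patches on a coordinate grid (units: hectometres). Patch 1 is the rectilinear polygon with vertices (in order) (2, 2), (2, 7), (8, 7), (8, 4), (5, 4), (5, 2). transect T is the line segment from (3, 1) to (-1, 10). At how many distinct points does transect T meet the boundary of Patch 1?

The segment meets the boundary at (2,3.25), (2.556,2).

2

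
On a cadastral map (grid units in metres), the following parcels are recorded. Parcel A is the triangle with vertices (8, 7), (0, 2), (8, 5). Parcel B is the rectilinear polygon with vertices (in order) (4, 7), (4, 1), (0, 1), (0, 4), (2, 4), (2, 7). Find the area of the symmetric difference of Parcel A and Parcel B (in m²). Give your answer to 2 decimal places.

22.00

|Parcel A| = 8, |Parcel B| = 18, |Parcel A∩Parcel B| = 2.
|Parcel A △ Parcel B| = |Parcel A| + |Parcel B| − 2·|Parcel A∩Parcel B| = 8 + 18 − 4 = 22.00.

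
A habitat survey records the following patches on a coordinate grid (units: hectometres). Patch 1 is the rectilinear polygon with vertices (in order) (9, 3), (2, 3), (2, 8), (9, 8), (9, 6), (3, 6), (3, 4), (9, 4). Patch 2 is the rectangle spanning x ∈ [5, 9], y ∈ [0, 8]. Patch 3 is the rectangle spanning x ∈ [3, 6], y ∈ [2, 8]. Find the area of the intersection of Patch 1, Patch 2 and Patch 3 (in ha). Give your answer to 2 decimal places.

3.00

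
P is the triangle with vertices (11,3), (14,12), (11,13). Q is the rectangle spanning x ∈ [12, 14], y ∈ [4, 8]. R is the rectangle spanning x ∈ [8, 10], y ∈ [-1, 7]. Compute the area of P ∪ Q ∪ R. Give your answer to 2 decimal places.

By inclusion–exclusion:
Individual areas: |P| = 15, |Q| = 8, |R| = 16.
|P∩Q| = 0.6667.
|P∩R| = 0.
|Q∩R| = 0 (no overlap).
|P∩Q∩R| = 0.
|P ∪ Q ∪ R| = 39 − 0.6667 + 0 = 38.33.

38.33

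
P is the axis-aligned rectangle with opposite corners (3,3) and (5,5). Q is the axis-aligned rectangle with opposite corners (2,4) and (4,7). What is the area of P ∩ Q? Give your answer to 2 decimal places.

1.00

|P∩Q|: x∈[3,4], y∈[4,5] → 1·1 = 1.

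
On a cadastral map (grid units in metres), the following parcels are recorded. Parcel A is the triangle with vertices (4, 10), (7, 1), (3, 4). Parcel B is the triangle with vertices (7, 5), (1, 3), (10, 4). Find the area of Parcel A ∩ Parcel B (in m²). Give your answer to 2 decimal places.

The intersection is the polygon with vertices (6.143,3.571), (3.903,3.323), (3.308,3.769), (5.8,4.6).
By the shoelace formula its area is 2.00.

2.00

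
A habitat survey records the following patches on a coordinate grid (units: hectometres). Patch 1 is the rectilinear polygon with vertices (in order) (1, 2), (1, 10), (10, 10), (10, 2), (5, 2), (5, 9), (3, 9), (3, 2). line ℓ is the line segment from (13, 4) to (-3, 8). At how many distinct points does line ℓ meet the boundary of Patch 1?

4

The segment meets the boundary at (1,7), (3,6.5), (5,6), (10,4.75).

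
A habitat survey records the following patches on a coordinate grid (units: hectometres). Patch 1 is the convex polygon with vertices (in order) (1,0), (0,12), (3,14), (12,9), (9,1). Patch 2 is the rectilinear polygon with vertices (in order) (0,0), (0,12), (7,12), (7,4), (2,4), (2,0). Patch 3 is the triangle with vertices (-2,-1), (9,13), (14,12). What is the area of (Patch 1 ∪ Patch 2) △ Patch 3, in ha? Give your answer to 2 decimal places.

107.79

|Patch 1 ∪ Patch 2| = 123.6069.
|(Patch 1 ∪ Patch 2) ∩ Patch 3| = 28.1566.
|(Patch 1 ∪ Patch 2) △ Patch 3| = 123.6069 + 40.5 − 56.3132 = 107.79.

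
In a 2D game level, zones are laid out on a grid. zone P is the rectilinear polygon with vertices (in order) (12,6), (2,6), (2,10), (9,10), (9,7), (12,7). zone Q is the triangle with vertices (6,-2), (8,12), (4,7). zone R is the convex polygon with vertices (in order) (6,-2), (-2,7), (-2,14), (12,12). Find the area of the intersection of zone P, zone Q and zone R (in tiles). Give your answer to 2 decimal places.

The intersection is the polygon with vertices (4,7), (6.4,10), (7.714,10), (7.143,6), (4.222,6).
By the shoelace formula its area is 10.00.

10.00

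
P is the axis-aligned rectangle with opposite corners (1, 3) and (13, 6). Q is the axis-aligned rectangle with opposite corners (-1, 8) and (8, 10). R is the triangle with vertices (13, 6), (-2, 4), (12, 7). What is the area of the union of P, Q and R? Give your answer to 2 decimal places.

57.20

By inclusion–exclusion:
Individual areas: |P| = 36, |Q| = 18, |R| = 8.5.
|P∩Q| = 0 (no overlap).
|P∩R| = 5.3024.
|Q∩R| = 0.
|P∩Q∩R| = 0.
|P ∪ Q ∪ R| = 62.5 − 5.3024 + 0 = 57.20.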